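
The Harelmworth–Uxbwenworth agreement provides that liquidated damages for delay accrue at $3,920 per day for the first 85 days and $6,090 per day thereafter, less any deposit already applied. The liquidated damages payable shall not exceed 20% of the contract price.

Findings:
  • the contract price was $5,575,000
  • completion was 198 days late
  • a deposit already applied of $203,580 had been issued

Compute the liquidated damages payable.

First 85 days: 85 × $3,920 = $333,200
Remaining days: (198 − 85) × $6,090 = $688,170
Accrued per-day damages: $333,200 + $688,170 = $1,021,370
Less deposit already applied: $1,021,370 − $203,580 = $817,790
Cap: 20% of $5,575,000 = $1,115,000
Cap at $1,115,000: $817,790 is within the cap, no reduction.

$817,790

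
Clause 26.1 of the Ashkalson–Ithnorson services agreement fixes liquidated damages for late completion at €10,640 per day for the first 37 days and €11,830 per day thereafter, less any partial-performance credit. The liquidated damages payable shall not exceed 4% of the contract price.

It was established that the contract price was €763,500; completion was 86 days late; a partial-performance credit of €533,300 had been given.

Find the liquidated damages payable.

First 37 days: 37 × €10,640 = €393,680
Remaining days: (86 − 37) × €11,830 = €579,670
Accrued per-day damages: €393,680 + €579,670 = €973,350
Less partial-performance credit: €973,350 − €533,300 = €440,050
Cap: 4% of €763,500 = €30,540
Cap at €30,540: €440,050 exceeds the cap → €30,540

€30,540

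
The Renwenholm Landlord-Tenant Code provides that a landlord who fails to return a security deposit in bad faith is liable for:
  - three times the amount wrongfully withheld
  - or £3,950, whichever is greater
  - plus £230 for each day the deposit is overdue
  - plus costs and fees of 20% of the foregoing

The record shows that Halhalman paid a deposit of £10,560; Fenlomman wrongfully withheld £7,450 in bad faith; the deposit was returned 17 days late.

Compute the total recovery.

Trebled: 3 × £7,450 = £22,350
Minimum £3,950: £22,350 meets the minimum, no increase.
Late-return penalty: 17 × £230 = £3,910
Damages plus late penalty: £22,350 + £3,910 = £26,260
Costs and fees: 20% of £26,260 = £5,252
Total recovery: £26,260 + £5,252 = £31,512

Recovery: £31,512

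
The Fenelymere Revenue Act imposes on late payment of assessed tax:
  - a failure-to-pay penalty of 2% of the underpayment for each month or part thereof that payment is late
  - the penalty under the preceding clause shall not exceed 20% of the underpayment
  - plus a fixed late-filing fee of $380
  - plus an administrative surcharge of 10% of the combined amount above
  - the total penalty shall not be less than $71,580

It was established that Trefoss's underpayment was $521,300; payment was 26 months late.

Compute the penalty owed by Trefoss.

Accrued rate: 2% × 26 = 52%, capped at 20% → 20%
Failure-to-pay penalty: 20% of $521,300 = $104,260
Penalty before surcharge: $104,260 + $380 = $104,640
Administrative surcharge: 10% of $104,640 = $10,464
Total penalty: $104,640 + $10,464 = $115,104
Minimum $71,580: $115,104 meets the minimum, no increase.

Penalty: $115,104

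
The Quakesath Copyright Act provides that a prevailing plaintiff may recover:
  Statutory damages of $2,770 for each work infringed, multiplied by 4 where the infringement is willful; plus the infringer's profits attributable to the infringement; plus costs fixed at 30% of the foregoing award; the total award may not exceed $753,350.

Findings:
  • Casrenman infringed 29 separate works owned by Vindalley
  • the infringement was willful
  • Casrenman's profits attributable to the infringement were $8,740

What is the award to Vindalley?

Statutory damages: 29 × $2,770 = $80,330
Multiplied by 4: 4 × $80,330 = $321,320
Combined award: $321,320 + $8,740 = $330,060
Costs: 30% of $330,060 = $99,018
Award plus costs: $330,060 + $99,018 = $429,078
Cap at $753,350: $429,078 is within the cap, no reduction.

$429,078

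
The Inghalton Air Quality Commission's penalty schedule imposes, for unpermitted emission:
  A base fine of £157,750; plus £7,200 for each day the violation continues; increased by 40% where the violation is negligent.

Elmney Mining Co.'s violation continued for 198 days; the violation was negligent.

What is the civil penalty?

Per-day component: 198 × £7,200 = £1,425,600
Base plus per-day: £157,750 + £1,425,600 = £1,583,350
Enhancement: 40% of £1,583,350 = £633,340
Enhanced fine: £1,583,350 + £633,340 = £2,216,690

Civil penalty: £2,216,690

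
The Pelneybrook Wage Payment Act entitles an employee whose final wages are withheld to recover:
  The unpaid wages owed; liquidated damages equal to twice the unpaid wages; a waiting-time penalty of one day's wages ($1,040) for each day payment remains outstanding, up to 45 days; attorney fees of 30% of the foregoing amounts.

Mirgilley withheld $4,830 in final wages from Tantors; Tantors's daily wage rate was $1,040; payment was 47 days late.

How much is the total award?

$79,677

Doubled: 2 × $4,830 = $9,660
Penalty days: min(47, 45) = 45
Waiting-time penalty: 45 × $1,040 = $46,800
Subtotal: $4,830 + $9,660 + $46,800 = $61,290
Attorney fees: 30% of $61,290 = $18,387
Total award: $61,290 + $18,387 = $79,677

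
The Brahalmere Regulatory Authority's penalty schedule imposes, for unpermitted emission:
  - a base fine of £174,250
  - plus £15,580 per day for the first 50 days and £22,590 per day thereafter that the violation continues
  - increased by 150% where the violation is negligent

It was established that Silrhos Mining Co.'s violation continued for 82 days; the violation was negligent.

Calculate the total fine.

First 50 days: 50 × £15,580 = £779,000
Remaining days: (82 − 50) × £22,590 = £722,880
Per-day component: £779,000 + £722,880 = £1,501,880
Base plus per-day: £174,250 + £1,501,880 = £1,676,130
Enhancement: 150% of £1,676,130 = £2,514,195
Enhanced fine: £1,676,130 + £2,514,195 = £4,190,325

£4,190,325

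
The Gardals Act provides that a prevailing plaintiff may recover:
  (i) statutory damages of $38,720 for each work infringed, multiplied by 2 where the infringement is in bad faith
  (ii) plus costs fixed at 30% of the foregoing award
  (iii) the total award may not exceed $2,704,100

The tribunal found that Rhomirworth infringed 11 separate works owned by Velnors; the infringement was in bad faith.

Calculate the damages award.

$1,107,392

Statutory damages: 11 × $38,720 = $425,920
Doubled: 2 × $425,920 = $851,840
Costs: 30% of $851,840 = $255,552
Award plus costs: $851,840 + $255,552 = $1,107,392
Cap at $2,704,100: $1,107,392 is within the cap, no reduction.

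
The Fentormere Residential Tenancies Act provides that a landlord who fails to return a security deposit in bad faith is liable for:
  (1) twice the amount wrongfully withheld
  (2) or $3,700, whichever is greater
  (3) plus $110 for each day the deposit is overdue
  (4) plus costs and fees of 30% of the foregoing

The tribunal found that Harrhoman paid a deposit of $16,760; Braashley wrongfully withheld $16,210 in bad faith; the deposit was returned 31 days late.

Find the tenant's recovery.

Doubled: 2 × $16,210 = $32,420
Minimum $3,700: $32,420 meets the minimum, no increase.
Late-return penalty: 31 × $110 = $3,410
Damages plus late penalty: $32,420 + $3,410 = $35,830
Costs and fees: 30% of $35,830 = $10,749
Total recovery: $35,830 + $10,749 = $46,579

$46,579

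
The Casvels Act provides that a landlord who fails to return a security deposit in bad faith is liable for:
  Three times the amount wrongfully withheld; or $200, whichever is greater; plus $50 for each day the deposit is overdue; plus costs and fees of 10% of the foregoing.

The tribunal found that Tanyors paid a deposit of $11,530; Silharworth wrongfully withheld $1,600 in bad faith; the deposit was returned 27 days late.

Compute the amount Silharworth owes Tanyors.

$6,765

Trebled: 3 × $1,600 = $4,800
Minimum $200: $4,800 meets the minimum, no increase.
Late-return penalty: 27 × $50 = $1,350
Damages plus late penalty: $4,800 + $1,350 = $6,150
Costs and fees: 10% of $6,150 = $615
Total recovery: $6,150 + $615 = $6,765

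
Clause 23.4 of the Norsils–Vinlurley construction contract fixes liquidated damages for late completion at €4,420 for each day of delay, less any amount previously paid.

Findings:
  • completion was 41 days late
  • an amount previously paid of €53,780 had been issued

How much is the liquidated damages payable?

Per-day damages: 41 × €4,420 = €181,220
Less amount previously paid: €181,220 − €53,780 = €127,440

€127,440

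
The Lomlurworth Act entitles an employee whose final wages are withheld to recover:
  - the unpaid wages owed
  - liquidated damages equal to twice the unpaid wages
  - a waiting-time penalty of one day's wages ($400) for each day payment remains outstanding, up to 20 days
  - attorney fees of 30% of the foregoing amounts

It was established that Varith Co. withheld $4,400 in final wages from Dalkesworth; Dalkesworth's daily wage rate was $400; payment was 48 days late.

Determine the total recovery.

Doubled: 2 × $4,400 = $8,800
Penalty days: min(48, 20) = 20
Waiting-time penalty: 20 × $400 = $8,000
Subtotal: $4,400 + $8,800 + $8,000 = $21,200
Attorney fees: 30% of $21,200 = $6,360
Total award: $21,200 + $6,360 = $27,560

$27,560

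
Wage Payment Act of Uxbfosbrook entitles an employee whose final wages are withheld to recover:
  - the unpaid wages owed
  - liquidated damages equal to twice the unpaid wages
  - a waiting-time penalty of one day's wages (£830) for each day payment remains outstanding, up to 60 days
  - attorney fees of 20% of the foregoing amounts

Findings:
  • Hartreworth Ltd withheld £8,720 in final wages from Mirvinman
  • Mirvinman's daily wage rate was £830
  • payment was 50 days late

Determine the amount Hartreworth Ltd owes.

Doubled: 2 × £8,720 = £17,440
Penalty days: min(50, 60) = 50
Waiting-time penalty: 50 × £830 = £41,500
Subtotal: £8,720 + £17,440 + £41,500 = £67,660
Attorney fees: 20% of £67,660 = £13,532
Total award: £67,660 + £13,532 = £81,192

£81,192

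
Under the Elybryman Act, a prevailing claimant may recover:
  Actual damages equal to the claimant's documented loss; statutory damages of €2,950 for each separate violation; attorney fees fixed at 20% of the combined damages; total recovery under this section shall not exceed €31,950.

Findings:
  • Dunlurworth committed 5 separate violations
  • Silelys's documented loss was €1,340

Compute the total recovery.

€19,308

Statutory damages: 5 × €2,950 = €14,750
Combined damages: €1,340 + €14,750 = €16,090
Attorney fees: 20% of €16,090 = €3,218
Total before cap: €16,090 + €3,218 = €19,308
Cap at €31,950: €19,308 is within the cap, no reduction.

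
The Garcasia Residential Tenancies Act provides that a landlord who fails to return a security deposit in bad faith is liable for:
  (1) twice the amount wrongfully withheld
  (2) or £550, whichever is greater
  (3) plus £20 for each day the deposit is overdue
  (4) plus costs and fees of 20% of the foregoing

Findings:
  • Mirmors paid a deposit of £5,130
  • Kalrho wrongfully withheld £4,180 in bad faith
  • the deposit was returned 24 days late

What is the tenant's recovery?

£10,608

Doubled: 2 × £4,180 = £8,360
Minimum £550: £8,360 meets the minimum, no increase.
Late-return penalty: 24 × £20 = £480
Damages plus late penalty: £8,360 + £480 = £8,840
Costs and fees: 20% of £8,840 = £1,768
Total recovery: £8,840 + £1,768 = £10,608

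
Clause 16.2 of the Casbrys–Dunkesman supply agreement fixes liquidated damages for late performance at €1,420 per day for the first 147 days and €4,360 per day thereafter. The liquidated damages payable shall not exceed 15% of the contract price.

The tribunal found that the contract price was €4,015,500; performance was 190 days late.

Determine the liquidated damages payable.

€396,220

First 147 days: 147 × €1,420 = €208,740
Remaining days: (190 − 147) × €4,360 = €187,480
Accrued per-day damages: €208,740 + €187,480 = €396,220
Cap: 15% of €4,015,500 = €602,325
Cap at €602,325: €396,220 is within the cap, no reduction.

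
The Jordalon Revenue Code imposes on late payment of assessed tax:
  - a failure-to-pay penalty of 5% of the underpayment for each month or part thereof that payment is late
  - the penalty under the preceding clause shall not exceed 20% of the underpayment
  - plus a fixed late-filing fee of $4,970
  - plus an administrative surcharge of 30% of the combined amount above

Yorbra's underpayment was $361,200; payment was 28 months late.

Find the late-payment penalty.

Accrued rate: 5% × 28 = 140%, capped at 20% → 20%
Failure-to-pay penalty: 20% of $361,200 = $72,240
Penalty before surcharge: $72,240 + $4,970 = $77,210
Administrative surcharge: 30% of $77,210 = $23,163
Total penalty: $77,210 + $23,163 = $100,373

$100,373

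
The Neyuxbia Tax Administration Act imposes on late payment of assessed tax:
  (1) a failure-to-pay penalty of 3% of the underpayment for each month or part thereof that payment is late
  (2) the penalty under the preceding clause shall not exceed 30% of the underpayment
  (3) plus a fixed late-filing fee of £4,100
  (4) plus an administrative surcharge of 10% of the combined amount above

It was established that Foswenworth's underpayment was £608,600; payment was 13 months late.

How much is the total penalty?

Accrued rate: 3% × 13 = 39%, capped at 30% → 30%
Failure-to-pay penalty: 30% of £608,600 = £182,580
Penalty before surcharge: £182,580 + £4,100 = £186,680
Administrative surcharge: 10% of £186,680 = £18,668
Total penalty: £186,680 + £18,668 = £205,348

£205,348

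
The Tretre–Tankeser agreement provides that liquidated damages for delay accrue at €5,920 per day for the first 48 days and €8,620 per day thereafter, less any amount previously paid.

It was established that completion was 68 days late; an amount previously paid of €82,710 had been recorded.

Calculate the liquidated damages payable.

€373,850

First 48 days: 48 × €5,920 = €284,160
Remaining days: (68 − 48) × €8,620 = €172,400
Accrued per-day damages: €284,160 + €172,400 = €456,560
Less amount previously paid: €456,560 − €82,710 = €373,850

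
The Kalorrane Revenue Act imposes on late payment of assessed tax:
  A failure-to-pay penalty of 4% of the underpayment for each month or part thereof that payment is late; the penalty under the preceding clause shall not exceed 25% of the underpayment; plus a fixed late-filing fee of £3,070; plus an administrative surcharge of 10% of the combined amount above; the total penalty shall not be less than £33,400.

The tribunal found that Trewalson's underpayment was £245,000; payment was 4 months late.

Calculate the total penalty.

Penalty: £46,497

Accrued rate: 4% × 4 = 16%, capped at 25% → 16%
Failure-to-pay penalty: 16% of £245,000 = £39,200
Penalty before surcharge: £39,200 + £3,070 = £42,270
Administrative surcharge: 10% of £42,270 = £4,227
Total penalty: £42,270 + £4,227 = £46,497
Minimum £33,400: £46,497 meets the minimum, no increase.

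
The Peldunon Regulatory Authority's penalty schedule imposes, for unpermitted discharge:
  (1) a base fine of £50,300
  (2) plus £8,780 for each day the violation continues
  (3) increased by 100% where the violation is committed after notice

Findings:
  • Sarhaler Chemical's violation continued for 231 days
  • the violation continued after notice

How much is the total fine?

£4,156,960

Per-day component: 231 × £8,780 = £2,028,180
Base plus per-day: £50,300 + £2,028,180 = £2,078,480
Enhancement: 100% of £2,078,480 = £2,078,480
Enhanced fine: £2,078,480 + £2,078,480 = £4,156,960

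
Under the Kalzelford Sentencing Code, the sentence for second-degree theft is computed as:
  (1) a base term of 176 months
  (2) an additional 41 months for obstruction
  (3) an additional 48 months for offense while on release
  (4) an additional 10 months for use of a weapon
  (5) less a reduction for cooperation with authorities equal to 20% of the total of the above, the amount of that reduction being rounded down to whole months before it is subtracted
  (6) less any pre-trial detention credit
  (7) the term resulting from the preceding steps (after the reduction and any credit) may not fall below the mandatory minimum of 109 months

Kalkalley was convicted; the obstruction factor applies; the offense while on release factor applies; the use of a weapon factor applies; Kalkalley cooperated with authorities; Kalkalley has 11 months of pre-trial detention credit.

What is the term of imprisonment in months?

209 months

Obstruction enhancement: +41 months
Offense while on release enhancement: +48 months
Use of a weapon enhancement: +10 months
Adjusted term: 176 months + 41 months + 48 months + 10 months = 275 months
Cooperation with authorities reduction: 20% of 275 months = 55 months (rounded down)
After reduction: 275 − 55 = 220 months
Less pre-trial detention credit: 220 months − 11 months = 209 months
Minimum 109 months: 209 months meets the minimum, no increase.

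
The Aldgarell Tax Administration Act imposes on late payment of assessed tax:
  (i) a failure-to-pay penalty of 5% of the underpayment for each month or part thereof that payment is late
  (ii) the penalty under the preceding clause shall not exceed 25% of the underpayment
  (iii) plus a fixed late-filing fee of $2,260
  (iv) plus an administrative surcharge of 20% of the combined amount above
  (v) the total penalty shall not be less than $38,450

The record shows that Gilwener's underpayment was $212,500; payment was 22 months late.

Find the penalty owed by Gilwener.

Accrued rate: 5% × 22 = 110%, capped at 25% → 25%
Failure-to-pay penalty: 25% of $212,500 = $53,125
Penalty before surcharge: $53,125 + $2,260 = $55,385
Administrative surcharge: 20% of $55,385 = $11,077
Total penalty: $55,385 + $11,077 = $66,462
Minimum $38,450: $66,462 meets the minimum, no increase.

$66,462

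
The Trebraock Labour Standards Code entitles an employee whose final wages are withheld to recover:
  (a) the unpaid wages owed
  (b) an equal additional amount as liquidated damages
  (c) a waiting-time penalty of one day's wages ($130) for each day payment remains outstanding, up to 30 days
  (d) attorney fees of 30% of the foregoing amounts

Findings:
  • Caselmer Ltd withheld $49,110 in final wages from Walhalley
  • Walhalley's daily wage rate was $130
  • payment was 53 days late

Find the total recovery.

Liquidated damages (equal amount): $49,110
Penalty days: min(53, 30) = 30
Waiting-time penalty: 30 × $130 = $3,900
Subtotal: $49,110 + $49,110 + $3,900 = $102,120
Attorney fees: 30% of $102,120 = $30,636
Total award: $102,120 + $30,636 = $132,756

$132,756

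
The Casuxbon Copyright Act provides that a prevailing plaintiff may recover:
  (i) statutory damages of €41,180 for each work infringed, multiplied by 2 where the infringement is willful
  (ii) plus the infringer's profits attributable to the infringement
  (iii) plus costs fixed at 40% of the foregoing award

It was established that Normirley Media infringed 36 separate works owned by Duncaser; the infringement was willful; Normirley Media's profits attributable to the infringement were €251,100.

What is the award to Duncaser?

Statutory damages: 36 × €41,180 = €1,482,480
Doubled: 2 × €1,482,480 = €2,964,960
Combined award: €2,964,960 + €251,100 = €3,216,060
Costs: 40% of €3,216,060 = €1,286,424
Award plus costs: €3,216,060 + €1,286,424 = €4,502,484

€4,502,484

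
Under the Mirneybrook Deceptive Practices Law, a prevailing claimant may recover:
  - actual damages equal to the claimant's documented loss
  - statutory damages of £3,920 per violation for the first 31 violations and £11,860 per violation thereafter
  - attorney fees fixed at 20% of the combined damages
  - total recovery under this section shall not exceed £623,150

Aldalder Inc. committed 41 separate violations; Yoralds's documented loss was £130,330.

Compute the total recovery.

£444,540

First 31 violations: 31 × £3,920 = £121,520
Remaining violations: (41 − 31) × £11,860 = £118,600
Statutory damages: £121,520 + £118,600 = £240,120
Combined damages: £130,330 + £240,120 = £370,450
Attorney fees: 20% of £370,450 = £74,090
Total before cap: £370,450 + £74,090 = £444,540
Cap at £623,150: £444,540 is within the cap, no reduction.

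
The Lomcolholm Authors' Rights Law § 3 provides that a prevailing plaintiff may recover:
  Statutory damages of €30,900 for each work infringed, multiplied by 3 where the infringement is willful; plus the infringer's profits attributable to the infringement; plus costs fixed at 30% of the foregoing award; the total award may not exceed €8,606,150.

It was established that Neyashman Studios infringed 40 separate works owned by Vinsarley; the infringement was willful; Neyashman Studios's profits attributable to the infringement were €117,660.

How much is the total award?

€4,973,358

Statutory damages: 40 × €30,900 = €1,236,000
Trebled: 3 × €1,236,000 = €3,708,000
Combined award: €3,708,000 + €117,660 = €3,825,660
Costs: 30% of €3,825,660 = €1,147,698
Award plus costs: €3,825,660 + €1,147,698 = €4,973,358
Cap at €8,606,150: €4,973,358 is within the cap, no reduction.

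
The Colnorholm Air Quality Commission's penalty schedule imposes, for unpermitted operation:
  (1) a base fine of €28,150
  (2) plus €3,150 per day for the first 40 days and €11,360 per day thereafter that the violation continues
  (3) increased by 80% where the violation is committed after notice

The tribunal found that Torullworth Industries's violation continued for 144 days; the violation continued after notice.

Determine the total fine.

First 40 days: 40 × €3,150 = €126,000
Remaining days: (144 − 40) × €11,360 = €1,181,440
Per-day component: €126,000 + €1,181,440 = €1,307,440
Base plus per-day: €28,150 + €1,307,440 = €1,335,590
Enhancement: 80% of €1,335,590 = €1,068,472
Enhanced fine: €1,335,590 + €1,068,472 = €2,404,062

€2,404,062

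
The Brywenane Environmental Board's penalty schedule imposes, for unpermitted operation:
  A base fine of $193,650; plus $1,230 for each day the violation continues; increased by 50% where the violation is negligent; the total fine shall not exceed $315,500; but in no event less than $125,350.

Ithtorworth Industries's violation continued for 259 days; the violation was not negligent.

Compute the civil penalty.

$315,500

Per-day component: 259 × $1,230 = $318,570
Base plus per-day: $193,650 + $318,570 = $512,220
The violation was not negligent: no 50% increase.
Cap at $315,500: $512,220 exceeds the cap → $315,500
Minimum $125,350: $315,500 meets the minimum, no increase.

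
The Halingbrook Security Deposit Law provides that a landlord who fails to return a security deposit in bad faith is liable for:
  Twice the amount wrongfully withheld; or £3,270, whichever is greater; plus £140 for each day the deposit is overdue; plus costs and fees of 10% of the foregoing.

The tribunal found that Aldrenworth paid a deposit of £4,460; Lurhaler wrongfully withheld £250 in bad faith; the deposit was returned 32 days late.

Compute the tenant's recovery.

£8,525

Doubled: 2 × £250 = £500
Minimum £3,270: £500 is below the minimum → £3,270
Late-return penalty: 32 × £140 = £4,480
Damages plus late penalty: £3,270 + £4,480 = £7,750
Costs and fees: 10% of £7,750 = £775
Total recovery: £7,750 + £775 = £8,525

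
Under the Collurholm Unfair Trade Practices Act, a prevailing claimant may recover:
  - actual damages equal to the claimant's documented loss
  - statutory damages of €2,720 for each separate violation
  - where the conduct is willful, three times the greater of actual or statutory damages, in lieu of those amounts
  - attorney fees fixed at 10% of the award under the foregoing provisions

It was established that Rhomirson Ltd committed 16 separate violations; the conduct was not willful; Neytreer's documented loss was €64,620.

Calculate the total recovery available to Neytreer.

Statutory damages: 16 × €2,720 = €43,520
Conduct not willful: the in-lieu enhancement does not apply.
Actual plus statutory damages: €64,620 + €43,520 = €108,140
Attorney fees: 10% of €108,140 = €10,814
Total recovery: €108,140 + €10,814 = €118,954

€118,954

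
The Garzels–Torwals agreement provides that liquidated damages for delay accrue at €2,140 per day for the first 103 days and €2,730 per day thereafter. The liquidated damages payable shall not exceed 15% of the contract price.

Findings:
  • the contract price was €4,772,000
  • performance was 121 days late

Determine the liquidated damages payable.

First 103 days: 103 × €2,140 = €220,420
Remaining days: (121 − 103) × €2,730 = €49,140
Accrued per-day damages: €220,420 + €49,140 = €269,560
Cap: 15% of €4,772,000 = €715,800
Cap at €715,800: €269,560 is within the cap, no reduction.

€269,560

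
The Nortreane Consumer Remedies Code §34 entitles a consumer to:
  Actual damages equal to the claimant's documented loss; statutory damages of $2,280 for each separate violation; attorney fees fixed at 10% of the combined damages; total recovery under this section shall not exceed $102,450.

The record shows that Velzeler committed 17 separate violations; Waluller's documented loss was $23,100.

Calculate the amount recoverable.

$68,046

Statutory damages: 17 × $2,280 = $38,760
Combined damages: $23,100 + $38,760 = $61,860
Attorney fees: 10% of $61,860 = $6,186
Total before cap: $61,860 + $6,186 = $68,046
Cap at $102,450: $68,046 is within the cap, no reduction.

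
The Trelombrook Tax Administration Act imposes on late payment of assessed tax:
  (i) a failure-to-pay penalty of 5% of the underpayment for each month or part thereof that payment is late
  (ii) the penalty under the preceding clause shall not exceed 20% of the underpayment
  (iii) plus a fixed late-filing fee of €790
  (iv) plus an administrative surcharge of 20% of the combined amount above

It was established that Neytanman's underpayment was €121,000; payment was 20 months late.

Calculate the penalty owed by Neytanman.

€29,988

Accrued rate: 5% × 20 = 100%, capped at 20% → 20%
Failure-to-pay penalty: 20% of €121,000 = €24,200
Penalty before surcharge: €24,200 + €790 = €24,990
Administrative surcharge: 20% of €24,990 = €4,998
Total penalty: €24,990 + €4,998 = €29,988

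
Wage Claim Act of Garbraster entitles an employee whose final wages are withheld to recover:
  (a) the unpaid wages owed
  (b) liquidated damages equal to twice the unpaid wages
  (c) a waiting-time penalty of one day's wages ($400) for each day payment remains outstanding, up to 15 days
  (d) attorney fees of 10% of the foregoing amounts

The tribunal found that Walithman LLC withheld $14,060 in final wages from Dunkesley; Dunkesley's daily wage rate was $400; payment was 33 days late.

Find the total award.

Doubled: 2 × $14,060 = $28,120
Penalty days: min(33, 15) = 15
Waiting-time penalty: 15 × $400 = $6,000
Subtotal: $14,060 + $28,120 + $6,000 = $48,180
Attorney fees: 10% of $48,180 = $4,818
Total award: $48,180 + $4,818 = $52,998

Total award: $52,998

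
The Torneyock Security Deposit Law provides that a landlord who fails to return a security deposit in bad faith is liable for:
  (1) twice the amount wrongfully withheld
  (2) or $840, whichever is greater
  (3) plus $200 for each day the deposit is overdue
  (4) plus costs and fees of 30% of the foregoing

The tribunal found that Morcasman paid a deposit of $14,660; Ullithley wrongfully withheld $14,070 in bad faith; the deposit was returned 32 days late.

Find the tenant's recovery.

Doubled: 2 × $14,070 = $28,140
Minimum $840: $28,140 meets the minimum, no increase.
Late-return penalty: 32 × $200 = $6,400
Damages plus late penalty: $28,140 + $6,400 = $34,540
Costs and fees: 30% of $34,540 = $10,362
Total recovery: $34,540 + $10,362 = $44,902

$44,902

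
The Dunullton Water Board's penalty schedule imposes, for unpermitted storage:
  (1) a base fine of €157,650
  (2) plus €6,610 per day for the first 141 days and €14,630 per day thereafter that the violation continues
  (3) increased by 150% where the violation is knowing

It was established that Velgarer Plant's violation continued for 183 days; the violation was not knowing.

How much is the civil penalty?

€1,704,120

First 141 days: 141 × €6,610 = €932,010
Remaining days: (183 − 141) × €14,630 = €614,460
Per-day component: €932,010 + €614,460 = €1,546,470
Base plus per-day: €157,650 + €1,546,470 = €1,704,120
The violation was not knowing: no 150% increase.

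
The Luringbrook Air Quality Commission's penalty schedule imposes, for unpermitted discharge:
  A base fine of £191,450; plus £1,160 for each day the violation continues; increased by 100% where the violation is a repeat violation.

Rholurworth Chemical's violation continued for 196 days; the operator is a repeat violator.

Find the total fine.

£837,620

Per-day component: 196 × £1,160 = £227,360
Base plus per-day: £191,450 + £227,360 = £418,810
Enhancement: 100% of £418,810 = £418,810
Enhanced fine: £418,810 + £418,810 = £837,620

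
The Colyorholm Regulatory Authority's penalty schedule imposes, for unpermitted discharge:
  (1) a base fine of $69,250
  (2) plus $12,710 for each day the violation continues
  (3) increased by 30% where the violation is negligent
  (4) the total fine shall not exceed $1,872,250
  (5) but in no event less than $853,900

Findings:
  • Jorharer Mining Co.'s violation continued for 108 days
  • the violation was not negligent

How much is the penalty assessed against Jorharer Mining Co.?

$1,441,930

Per-day component: 108 × $12,710 = $1,372,680
Base plus per-day: $69,250 + $1,372,680 = $1,441,930
The violation was not negligent: no 30% increase.
Cap at $1,872,250: $1,441,930 is within the cap, no reduction.
Minimum $853,900: $1,441,930 meets the minimum, no increase.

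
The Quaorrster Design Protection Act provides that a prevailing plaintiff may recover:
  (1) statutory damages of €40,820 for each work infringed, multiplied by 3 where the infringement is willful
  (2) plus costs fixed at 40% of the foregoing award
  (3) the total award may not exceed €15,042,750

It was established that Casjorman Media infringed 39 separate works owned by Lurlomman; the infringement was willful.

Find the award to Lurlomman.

Statutory damages: 39 × €40,820 = €1,591,980
Trebled: 3 × €1,591,980 = €4,775,940
Costs: 40% of €4,775,940 = €1,910,376
Award plus costs: €4,775,940 + €1,910,376 = €6,686,316
Cap at €15,042,750: €6,686,316 is within the cap, no reduction.

€6,686,316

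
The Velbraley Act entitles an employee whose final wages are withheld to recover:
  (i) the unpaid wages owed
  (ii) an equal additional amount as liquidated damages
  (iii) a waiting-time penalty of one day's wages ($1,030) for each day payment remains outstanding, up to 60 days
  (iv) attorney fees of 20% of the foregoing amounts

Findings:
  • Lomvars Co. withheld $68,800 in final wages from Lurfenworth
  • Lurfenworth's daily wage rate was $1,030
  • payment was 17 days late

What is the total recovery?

Liquidated damages (equal amount): $68,800
Penalty days: min(17, 60) = 17
Waiting-time penalty: 17 × $1,030 = $17,510
Subtotal: $68,800 + $68,800 + $17,510 = $155,110
Attorney fees: 20% of $155,110 = $31,022
Total award: $155,110 + $31,022 = $186,132

$186,132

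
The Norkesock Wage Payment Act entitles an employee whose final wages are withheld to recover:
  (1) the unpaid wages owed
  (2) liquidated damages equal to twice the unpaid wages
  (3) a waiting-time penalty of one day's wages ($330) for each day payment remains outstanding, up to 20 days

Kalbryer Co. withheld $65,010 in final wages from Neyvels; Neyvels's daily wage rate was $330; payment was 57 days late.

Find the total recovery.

Doubled: 2 × $65,010 = $130,020
Penalty days: min(57, 20) = 20
Waiting-time penalty: 20 × $330 = $6,600
Total award: $65,010 + $130,020 + $6,600 = $201,630

$201,630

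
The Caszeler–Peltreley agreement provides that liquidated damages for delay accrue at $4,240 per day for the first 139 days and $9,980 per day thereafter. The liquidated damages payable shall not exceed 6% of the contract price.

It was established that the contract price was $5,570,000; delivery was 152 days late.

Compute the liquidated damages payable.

First 139 days: 139 × $4,240 = $589,360
Remaining days: (152 − 139) × $9,980 = $129,740
Accrued per-day damages: $589,360 + $129,740 = $719,100
Cap: 6% of $5,570,000 = $334,200
Cap at $334,200: $719,100 exceeds the cap → $334,200

$334,200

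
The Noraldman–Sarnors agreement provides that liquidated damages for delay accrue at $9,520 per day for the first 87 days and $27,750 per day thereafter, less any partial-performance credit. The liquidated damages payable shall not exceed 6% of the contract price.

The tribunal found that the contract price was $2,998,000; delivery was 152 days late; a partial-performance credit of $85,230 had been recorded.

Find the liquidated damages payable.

First 87 days: 87 × $9,520 = $828,240
Remaining days: (152 − 87) × $27,750 = $1,803,750
Accrued per-day damages: $828,240 + $1,803,750 = $2,631,990
Less partial-performance credit: $2,631,990 − $85,230 = $2,546,760
Cap: 6% of $2,998,000 = $179,880
Cap at $179,880: $2,546,760 exceeds the cap → $179,880

$179,880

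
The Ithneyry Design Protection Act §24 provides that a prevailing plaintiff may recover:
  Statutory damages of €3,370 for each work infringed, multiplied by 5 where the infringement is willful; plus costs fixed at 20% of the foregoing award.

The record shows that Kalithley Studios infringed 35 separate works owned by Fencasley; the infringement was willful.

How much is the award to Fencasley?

Statutory damages: 35 × €3,370 = €117,950
Multiplied by 5: 5 × €117,950 = €589,750
Costs: 20% of €589,750 = €117,950
Award plus costs: €589,750 + €117,950 = €707,700

€707,700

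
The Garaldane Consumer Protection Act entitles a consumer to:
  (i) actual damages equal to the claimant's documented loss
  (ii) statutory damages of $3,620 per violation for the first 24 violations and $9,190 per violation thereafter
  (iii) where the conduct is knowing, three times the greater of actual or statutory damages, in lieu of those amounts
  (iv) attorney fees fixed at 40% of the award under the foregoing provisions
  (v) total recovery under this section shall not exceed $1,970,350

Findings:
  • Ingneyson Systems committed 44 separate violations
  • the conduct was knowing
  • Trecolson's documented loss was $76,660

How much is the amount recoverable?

$1,136,856

First 24 violations: 24 × $3,620 = $86,880
Remaining violations: (44 − 24) × $9,190 = $183,800
Statutory damages: $86,880 + $183,800 = $270,680
Greater of actual damages ($76,660) or statutory damages ($270,680): $270,680
Trebled: 3 × $270,680 = $812,040
Attorney fees: 40% of $812,040 = $324,816
Total before cap: $812,040 + $324,816 = $1,136,856
Cap at $1,970,350: $1,136,856 is within the cap, no reduction.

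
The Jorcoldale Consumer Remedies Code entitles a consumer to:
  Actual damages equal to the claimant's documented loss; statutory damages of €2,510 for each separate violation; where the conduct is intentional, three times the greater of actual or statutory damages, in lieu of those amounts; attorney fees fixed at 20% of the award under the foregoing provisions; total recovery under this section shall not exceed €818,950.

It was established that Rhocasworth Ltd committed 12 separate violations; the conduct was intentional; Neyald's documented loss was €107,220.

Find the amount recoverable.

€385,992

Statutory damages: 12 × €2,510 = €30,120
Greater of actual damages (€107,220) or statutory damages (€30,120): €107,220
Trebled: 3 × €107,220 = €321,660
Attorney fees: 20% of €321,660 = €64,332
Total before cap: €321,660 + €64,332 = €385,992
Cap at €818,950: €385,992 is within the cap, no reduction.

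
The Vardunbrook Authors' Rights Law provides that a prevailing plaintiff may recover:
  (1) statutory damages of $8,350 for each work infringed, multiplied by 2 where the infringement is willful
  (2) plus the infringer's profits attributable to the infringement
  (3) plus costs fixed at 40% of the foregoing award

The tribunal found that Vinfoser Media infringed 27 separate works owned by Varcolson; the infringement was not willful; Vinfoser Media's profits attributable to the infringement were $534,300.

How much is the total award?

$1,063,650

Statutory damages: 27 × $8,350 = $225,450
Infringement not willful: no ×2 enhancement.
Combined award: $225,450 + $534,300 = $759,750
Costs: 40% of $759,750 = $303,900
Award plus costs: $759,750 + $303,900 = $1,063,650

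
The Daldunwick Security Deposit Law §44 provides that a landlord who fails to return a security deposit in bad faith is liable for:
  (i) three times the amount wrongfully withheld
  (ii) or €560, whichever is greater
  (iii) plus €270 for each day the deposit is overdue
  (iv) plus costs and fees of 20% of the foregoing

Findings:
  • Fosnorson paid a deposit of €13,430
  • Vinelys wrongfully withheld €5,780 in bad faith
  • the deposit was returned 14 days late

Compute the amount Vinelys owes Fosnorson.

Trebled: 3 × €5,780 = €17,340
Minimum €560: €17,340 meets the minimum, no increase.
Late-return penalty: 14 × €270 = €3,780
Damages plus late penalty: €17,340 + €3,780 = €21,120
Costs and fees: 20% of €21,120 = €4,224
Total recovery: €21,120 + €4,224 = €25,344

Recovery: €25,344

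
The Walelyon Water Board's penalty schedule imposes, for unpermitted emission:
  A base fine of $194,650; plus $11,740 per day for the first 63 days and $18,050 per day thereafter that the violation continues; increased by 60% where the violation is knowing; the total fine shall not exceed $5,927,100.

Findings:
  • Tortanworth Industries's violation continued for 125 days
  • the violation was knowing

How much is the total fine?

$3,285,392

First 63 days: 63 × $11,740 = $739,620
Remaining days: (125 − 63) × $18,050 = $1,119,100
Per-day component: $739,620 + $1,119,100 = $1,858,720
Base plus per-day: $194,650 + $1,858,720 = $2,053,370
Enhancement: 60% of $2,053,370 = $1,232,022
Enhanced fine: $2,053,370 + $1,232,022 = $3,285,392
Cap at $5,927,100: $3,285,392 is within the cap, no reduction.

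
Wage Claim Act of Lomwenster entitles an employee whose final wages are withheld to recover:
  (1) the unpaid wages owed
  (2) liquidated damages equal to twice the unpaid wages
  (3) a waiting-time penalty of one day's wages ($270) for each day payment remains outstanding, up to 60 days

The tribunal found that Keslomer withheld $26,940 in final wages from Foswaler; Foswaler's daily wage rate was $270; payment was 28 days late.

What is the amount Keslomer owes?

$88,380

Doubled: 2 × $26,940 = $53,880
Penalty days: min(28, 60) = 28
Waiting-time penalty: 28 × $270 = $7,560
Total award: $26,940 + $53,880 + $7,560 = $88,380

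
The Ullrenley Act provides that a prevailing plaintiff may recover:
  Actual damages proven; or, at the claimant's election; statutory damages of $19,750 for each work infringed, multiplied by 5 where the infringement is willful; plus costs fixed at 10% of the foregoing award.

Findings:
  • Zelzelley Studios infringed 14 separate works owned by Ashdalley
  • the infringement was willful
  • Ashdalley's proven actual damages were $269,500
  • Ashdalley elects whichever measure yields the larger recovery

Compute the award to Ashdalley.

Statutory damages: 14 × $19,750 = $276,500
Multiplied by 5: 5 × $276,500 = $1,382,500
Greater of actual damages ($269,500) or enhanced statutory damages ($1,382,500): $1,382,500
Costs: 10% of $1,382,500 = $138,250
Award plus costs: $1,382,500 + $138,250 = $1,520,750

$1,520,750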